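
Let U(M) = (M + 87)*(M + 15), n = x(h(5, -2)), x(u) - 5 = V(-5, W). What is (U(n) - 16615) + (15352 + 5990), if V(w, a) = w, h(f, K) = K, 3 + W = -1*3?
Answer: 6032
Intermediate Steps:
W = -6 (W = -3 - 1*3 = -3 - 3 = -6)
x(u) = 0 (x(u) = 5 - 5 = 0)
n = 0
U(M) = (15 + M)*(87 + M) (U(M) = (87 + M)*(15 + M) = (15 + M)*(87 + M))
(U(n) - 16615) + (15352 + 5990) = ((1305 + 0² + 102*0) - 16615) + (15352 + 5990) = ((1305 + 0 + 0) - 16615) + 21342 = (1305 - 16615) + 21342 = -15310 + 21342 = 6032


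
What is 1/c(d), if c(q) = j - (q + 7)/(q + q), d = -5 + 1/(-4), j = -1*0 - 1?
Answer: -6/5 ≈ -1.2000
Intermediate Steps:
j = -1 (j = 0 - 1 = -1)
d = -21/4 (d = -5 - 1/4 = -21/4 ≈ -5.2500)
c(q) = -1 - (7 + q)/(2*q) (c(q) = -1 - (q + 7)/(q + q) = -1 - (7 + q)/(2*q))
1/c(d) = 1/((-7 - 3*(-21/4))/(2*(-21/4))) = 1/((1/2)*(-4/21)*(-7 + 63/4)) = 1/((1/2)*(-4/21)*(35/4)) = 1/(-5/6) = -6/5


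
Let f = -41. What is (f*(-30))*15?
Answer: 18450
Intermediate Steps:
(f*(-30))*15 = -41*(-30)*15 = 1230*15 = 18450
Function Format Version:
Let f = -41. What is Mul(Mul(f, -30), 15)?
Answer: 18450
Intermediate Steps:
Mul(Mul(f, -30), 15) = Mul(Mul(-41, -30), 15) = Mul(1230, 15) = 18450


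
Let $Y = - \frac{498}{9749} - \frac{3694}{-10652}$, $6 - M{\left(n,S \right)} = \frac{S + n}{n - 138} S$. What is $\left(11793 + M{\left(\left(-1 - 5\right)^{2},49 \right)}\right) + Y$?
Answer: $\frac{922165620529}{77884761} \approx 11840.0$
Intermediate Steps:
$M{\left(n,S \right)} = 6 - \frac{S \left(S + n\right)}{-138 + n}$ ($M{\left(n,S \right)} = 6 - \frac{S + n}{n - 138} S = 6 - \frac{S + n}{-138 + n} S = 6 - \frac{S \left(S + n\right)}{-138 + n}$)
$Y = \frac{15354055}{51923174}$ ($Y = \left(-498\right) \frac{1}{9749} - - \frac{1847}{5326} = - \frac{498}{9749} + \frac{1847}{5326} = \frac{15354055}{51923174} \approx 0.29571$)
$\left(11793 + M{\left(\left(-1 - 5\right)^{2},49 \right)}\right) + Y = \left(11793 + \frac{-828 - 49^{2} + 6 \left(-1 - 5\right)^{2} - 49 \left(-1 - 5\right)^{2}}{-138 + \left(-1 - 5\right)^{2}}\right) + \frac{15354055}{51923174} = \left(11793 + \frac{-828 - 2401 + 6 \left(-6\right)^{2} - 49 \left(-6\right)^{2}}{-138 + \left(-6\right)^{2}}\right) + \frac{15354055}{51923174} = \left(11793 + \frac{-828 - 2401 + 6 \cdot 36 - 49 \cdot 36}{-138 + 36}\right) + \frac{15354055}{51923174} = \left(11793 + \frac{-828 - 2401 + 216 - 1764}{-102}\right) + \frac{15354055}{51923174} = \left(11793 - - \frac{281}{6}\right) + \frac{15354055}{51923174} = \left(11793 + \frac{281}{6}\right) + \frac{15354055}{51923174} = \frac{71039}{6} + \frac{15354055}{51923174} = \frac{922165620529}{77884761}$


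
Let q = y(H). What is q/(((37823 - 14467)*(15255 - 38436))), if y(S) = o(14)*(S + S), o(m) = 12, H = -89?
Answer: 178/45117953 ≈ 3.9452e-6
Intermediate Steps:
y(S) = 24*S (y(S) = 12*(S + S) = 12*(2*S) = 24*S)
q = -2136 (q = 24*(-89) = -2136)
q/(((37823 - 14467)*(15255 - 38436))) = -2136*1/((15255 - 38436)*(37823 - 14467)) = -2136/(23356*(-23181)) = -2136/(-541415436) = -2136*(-1/541415436) = 178/45117953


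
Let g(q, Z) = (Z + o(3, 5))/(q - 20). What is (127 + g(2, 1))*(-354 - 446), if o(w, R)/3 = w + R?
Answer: -904400/9 ≈ -1.0049e+5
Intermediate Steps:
o(w, R) = 3*R + 3*w (o(w, R) = 3*(w + R) = 3*(R + w) = 3*R + 3*w)
g(q, Z) = (24 + Z)/(-20 + q) (g(q, Z) = (Z + (3*5 + 3*3))/(q - 20) = (Z + (15 + 9))/(-20 + q) = (Z + 24)/(-20 + q) = (24 + Z)/(-20 + q))
(127 + g(2, 1))*(-354 - 446) = (127 + (24 + 1)/(-20 + 2))*(-354 - 446) = (127 + 25/(-18))*(-800) = (127 - 1/18*25)*(-800) = (127 - 25/18)*(-800) = (2261/18)*(-800) = -904400/9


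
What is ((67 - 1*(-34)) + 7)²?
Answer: 11664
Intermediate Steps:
((67 - 1*(-34)) + 7)² = ((67 + 34) + 7)² = (101 + 7)² = 108² = 11664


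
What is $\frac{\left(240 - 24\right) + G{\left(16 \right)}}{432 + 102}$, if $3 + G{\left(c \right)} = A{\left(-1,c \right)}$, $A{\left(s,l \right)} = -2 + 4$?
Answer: $\frac{215}{534} \approx 0.40262$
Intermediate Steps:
$A{\left(s,l \right)} = 2$
$G{\left(c \right)} = -1$ ($G{\left(c \right)} = -3 + 2 = -1$)
$\frac{\left(240 - 24\right) + G{\left(16 \right)}}{432 + 102} = \frac{\left(240 - 24\right) - 1}{432 + 102} = \frac{\left(240 - 24\right) - 1}{534} = \left(216 - 1\right) \frac{1}{534} = 215 \cdot \frac{1}{534} = \frac{215}{534}$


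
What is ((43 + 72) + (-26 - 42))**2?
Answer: 2209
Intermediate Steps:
((43 + 72) + (-26 - 42))**2 = (115 - 68)**2 = 47**2 = 2209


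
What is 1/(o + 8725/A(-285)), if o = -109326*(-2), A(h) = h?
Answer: 57/12461419 ≈ 4.5741e-6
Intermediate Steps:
o = 218652 (o = -18221*(-12) = 218652)
1/(o + 8725/A(-285)) = 1/(218652 + 8725/(-285)) = 1/(218652 + 8725*(-1/285)) = 1/(218652 - 1745/57) = 1/(12461419/57) = 57/12461419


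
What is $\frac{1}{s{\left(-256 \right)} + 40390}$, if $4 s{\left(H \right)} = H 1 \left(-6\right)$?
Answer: $\frac{1}{40774} \approx 2.4525 \cdot 10^{-5}$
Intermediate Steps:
$s{\left(H \right)} = - \frac{3 H}{2}$ ($s{\left(H \right)} = \frac{H 1 \left(-6\right)}{4} = \frac{H \left(-6\right)}{4} = \frac{\left(-6\right) H}{4} = - \frac{3 H}{2}$)
$\frac{1}{s{\left(-256 \right)} + 40390} = \frac{1}{\left(- \frac{3}{2}\right) \left(-256\right) + 40390} = \frac{1}{384 + 40390} = \frac{1}{40774}$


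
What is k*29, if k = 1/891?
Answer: 29/891 ≈ 0.032548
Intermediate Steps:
k = 1/891 ≈ 0.0011223
k*29 = (1/891)*29 = 29/891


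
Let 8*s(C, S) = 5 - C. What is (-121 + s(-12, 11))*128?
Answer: -15216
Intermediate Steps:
s(C, S) = 5/8 - C/8 (s(C, S) = (5 - C)/8 = 5/8 - C/8)
(-121 + s(-12, 11))*128 = (-121 + (5/8 - ⅛*(-12)))*128 = (-121 + (5/8 + 3/2))*128 = (-121 + 17/8)*128 = -951/8*128 = -15216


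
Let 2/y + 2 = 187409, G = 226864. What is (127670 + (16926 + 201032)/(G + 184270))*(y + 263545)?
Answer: 432079234343341173991/12841564923 ≈ 3.3647e+10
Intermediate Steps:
y = 2/187407 (y = 2/(-2 + 187409) = 2/187407 ≈ 1.0672e-5)
(127670 + (16926 + 201032)/(G + 184270))*(y + 263545) = (127670 + (16926 + 201032)/(226864 + 184270))*(2/187407 + 263545) = (127670 + 217958/411134)*(49390177817/187407) = (127670 + 217958*(1/411134))*(49390177817/187407) = (127670 + 108979/205567)*(49390177817/187407) = (26244847869/205567)*(49390177817/187407) = 432079234343341173991/12841564923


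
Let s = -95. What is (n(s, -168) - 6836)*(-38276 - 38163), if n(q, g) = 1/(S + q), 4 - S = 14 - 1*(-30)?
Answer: 70542571979/135 ≈ 5.2254e+8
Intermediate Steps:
S = -40 (S = 4 - (14 - 1*(-30)) = 4 - (14 + 30) = 4 - 1*44 = 4 - 44 = -40)
n(q, g) = 1/(-40 + q)
(n(s, -168) - 6836)*(-38276 - 38163) = (1/(-40 - 95) - 6836)*(-38276 - 38163) = (1/(-135) - 6836)*(-76439) = (-1/135 - 6836)*(-76439) = -922861/135*(-76439) = 70542571979/135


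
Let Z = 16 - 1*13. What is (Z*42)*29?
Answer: 3654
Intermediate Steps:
Z = 3 (Z = 16 - 13 = 3)
(Z*42)*29 = (3*42)*29 = 126*29 = 3654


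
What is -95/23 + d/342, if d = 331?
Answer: -24877/7866 ≈ -3.1626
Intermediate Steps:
-95/23 + d/342 = -95/23 + 331/342 = -24877/7866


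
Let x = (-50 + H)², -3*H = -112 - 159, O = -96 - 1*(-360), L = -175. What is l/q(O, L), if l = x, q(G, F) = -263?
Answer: -14641/2367 ≈ -6.1855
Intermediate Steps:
O = 264 (O = -96 + 360 = 264)
H = 271/3 (H = -(-112 - 159)/3 = -⅓*(-271) = 271/3 ≈ 90.333)
x = 14641/9 (x = (-50 + 271/3)² = (121/3)² = 14641/9 ≈ 1626.8)
l = 14641/9 ≈ 1626.8
l/q(O, L) = (14641/9)/(-263) = (14641/9)*(-1/263) = -14641/2367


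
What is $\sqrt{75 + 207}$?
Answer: $\sqrt{282} \approx 16.793$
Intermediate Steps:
$\sqrt{75 + 207} = \sqrt{282}$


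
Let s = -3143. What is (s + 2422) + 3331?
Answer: 2610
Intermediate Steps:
(s + 2422) + 3331 = (-3143 + 2422) + 3331 = -721 + 3331 = 2610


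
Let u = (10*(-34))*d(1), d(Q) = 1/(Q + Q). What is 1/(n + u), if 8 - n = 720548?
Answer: -1/720710 ≈ -1.3875e-6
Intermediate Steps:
n = -720540 (n = 8 - 1*720548 = 8 - 720548 = -720540)
d(Q) = 1/(2*Q)
u = -170 (u = (10*(-34))*((1/2)/1) = -170 ≈ -170.00)
1/(n + u) = 1/(-720540 - 170) = 1/(-720710) = -1/720710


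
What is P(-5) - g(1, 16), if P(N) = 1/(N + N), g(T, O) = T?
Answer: -11/10 ≈ -1.1000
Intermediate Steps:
P(N) = 1/(2*N)
P(-5) - g(1, 16) = (1/2)/(-5) - 1*1 = (1/2)*(-1/5) - 1 = -1/10 - 1 = -11/10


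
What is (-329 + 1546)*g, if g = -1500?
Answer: -1825500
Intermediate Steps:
(-329 + 1546)*g = (-329 + 1546)*(-1500) = 1217*(-1500) = -1825500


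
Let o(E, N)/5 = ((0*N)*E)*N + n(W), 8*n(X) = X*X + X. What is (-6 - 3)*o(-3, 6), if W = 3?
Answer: -135/2 ≈ -67.500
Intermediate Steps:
n(X) = X/8 + X²/8 (n(X) = (X*X + X)/8 = (X² + X)/8 = (X + X²)/8 = X/8 + X²/8)
o(E, N) = 15/2 (o(E, N) = 5*(((0*N)*E)*N + (⅛)*3*(1 + 3)) = 5*((0*E)*N + (⅛)*3*4) = 5*(0*N + 3/2) = 5*(0 + 3/2) = 5*(3/2) = 15/2)
(-6 - 3)*o(-3, 6) = (-6 - 3)*(15/2) = -9*15/2 = -135/2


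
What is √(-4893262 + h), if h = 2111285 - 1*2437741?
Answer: I*√5219718 ≈ 2284.7*I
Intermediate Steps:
h = -326456 (h = 2111285 - 2437741 = -326456)
√(-4893262 + h) = √(-4893262 - 326456) = √(-5219718) = I*√5219718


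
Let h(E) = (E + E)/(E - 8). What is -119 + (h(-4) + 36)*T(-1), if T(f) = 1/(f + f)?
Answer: -412/3 ≈ -137.33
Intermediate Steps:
h(E) = 2*E/(-8 + E) (h(E) = (2*E)/(-8 + E) = 2*E/(-8 + E))
T(f) = 1/(2*f)
-119 + (h(-4) + 36)*T(-1) = -119 + (2*(-4)/(-8 - 4) + 36)*((½)/(-1)) = -119 + (2*(-4)/(-12) + 36)*((½)*(-1)) = -119 + (2*(-4)*(-1/12) + 36)*(-½) = -119 + (⅔ + 36)*(-½) = -119 + (110/3)*(-½) = -119 - 55/3 = -412/3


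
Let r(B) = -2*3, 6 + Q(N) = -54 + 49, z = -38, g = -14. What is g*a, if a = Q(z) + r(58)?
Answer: 238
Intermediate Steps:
Q(N) = -11 (Q(N) = -6 + (-54 + 49) = -6 - 5 = -11)
r(B) = -6
a = -17 (a = -11 - 6 = -17)
g*a = -14*(-17) = 238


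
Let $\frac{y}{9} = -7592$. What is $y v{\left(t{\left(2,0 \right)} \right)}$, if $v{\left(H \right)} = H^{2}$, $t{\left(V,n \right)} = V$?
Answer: $-273312$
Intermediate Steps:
$y = -68328$ ($y = 9 \left(-7592\right) = -68328$)
$y v{\left(t{\left(2,0 \right)} \right)} = - 68328 \cdot 2^{2} = \left(-68328\right) 4 = -273312$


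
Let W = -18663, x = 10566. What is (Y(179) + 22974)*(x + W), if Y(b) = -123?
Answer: -185024547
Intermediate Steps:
(Y(179) + 22974)*(x + W) = (-123 + 22974)*(10566 - 18663) = 22851*(-8097) = -185024547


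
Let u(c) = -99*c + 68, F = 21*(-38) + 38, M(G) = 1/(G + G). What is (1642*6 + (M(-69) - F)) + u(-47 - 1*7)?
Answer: 2211587/138 ≈ 16026.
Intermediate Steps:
M(G) = 1/(2*G)
F = -760 (F = -798 + 38 = -760)
u(c) = 68 - 99*c
(1642*6 + (M(-69) - F)) + u(-47 - 1*7) = (1642*6 + ((½)/(-69) - 1*(-760))) + (68 - 99*(-47 - 1*7)) = (9852 + ((½)*(-1/69) + 760)) + (68 - 99*(-47 - 7)) = (9852 + (-1/138 + 760)) + (68 - 99*(-54)) = (9852 + 104879/138) + (68 + 5346) = 1464455/138 + 5414 = 2211587/138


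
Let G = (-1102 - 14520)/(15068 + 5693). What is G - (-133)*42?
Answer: 115955324/20761 ≈ 5585.3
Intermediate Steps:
G = -15622/20761 ≈ -0.75247
G - (-133)*42 = -15622/20761 - (-133)*42 = -15622/20761 - 1*(-5586) = -15622/20761 + 5586 = 115955324/20761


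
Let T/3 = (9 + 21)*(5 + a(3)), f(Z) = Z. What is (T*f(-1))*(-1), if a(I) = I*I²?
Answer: 2880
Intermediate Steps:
a(I) = I³
T = 2880 (T = 3*((9 + 21)*(5 + 3³)) = 3*(30*(5 + 27)) = 3*(30*32) = 3*960 = 2880)
(T*f(-1))*(-1) = (2880*(-1))*(-1) = -2880*(-1) = 2880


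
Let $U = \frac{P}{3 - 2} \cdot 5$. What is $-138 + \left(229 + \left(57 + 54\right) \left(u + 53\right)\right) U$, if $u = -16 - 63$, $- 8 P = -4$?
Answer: $- \frac{13561}{2} \approx -6780.5$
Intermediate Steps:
$P = \frac{1}{2}$ ($P = \left(- \frac{1}{8}\right) \left(-4\right) = \frac{1}{2} \approx 0.5$)
$u = -79$ ($u = -16 - 63 = -79$)
$U = \frac{5}{2}$ ($U = \frac{1}{3 - 2} \cdot \frac{1}{2} \cdot 5 = 1^{-1} \cdot \frac{1}{2} \cdot 5 = 1 \cdot \frac{1}{2} \cdot 5 = \frac{1}{2} \cdot 5 = \frac{5}{2} \approx 2.5$)
$-138 + \left(229 + \left(57 + 54\right) \left(u + 53\right)\right) U = -138 + \left(229 + \left(57 + 54\right) \left(-79 + 53\right)\right) \frac{5}{2} = -138 + \left(229 + 111 \left(-26\right)\right) \frac{5}{2} = -138 + \left(229 - 2886\right) \frac{5}{2} = -138 - \frac{13285}{2} = - \frac{13561}{2}$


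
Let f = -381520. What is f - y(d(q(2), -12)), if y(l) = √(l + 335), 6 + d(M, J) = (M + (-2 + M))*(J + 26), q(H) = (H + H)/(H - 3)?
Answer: -381520 - 3*√21 ≈ -3.8153e+5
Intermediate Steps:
q(H) = 2*H/(-3 + H) (q(H) = (2*H)/(-3 + H) = 2*H/(-3 + H))
d(M, J) = -6 + (-2 + 2*M)*(26 + J) (d(M, J) = -6 + (M + (-2 + M))*(J + 26) = -6 + (-2 + 2*M)*(26 + J))
y(l) = √(335 + l)
f - y(d(q(2), -12)) = -381520 - √(335 + (-58 - 2*(-12) + 52*(2*2/(-3 + 2)) + 2*(-12)*(2*2/(-3 + 2)))) = -381520 - √(335 + (-58 + 24 + 52*(2*2/(-1)) + 2*(-12)*(2*2/(-1)))) = -381520 - √(335 + (-58 + 24 + 52*(2*2*(-1)) + 2*(-12)*(2*2*(-1)))) = -381520 - √(335 + (-58 + 24 + 52*(-4) + 2*(-12)*(-4))) = -381520 - √(335 + (-58 + 24 - 208 + 96)) = -381520 - √(335 - 146) = -381520 - √189 = -381520 - 3*√21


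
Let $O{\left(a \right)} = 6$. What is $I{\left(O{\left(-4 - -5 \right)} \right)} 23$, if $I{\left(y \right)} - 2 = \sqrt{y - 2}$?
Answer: $92$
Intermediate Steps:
$I{\left(y \right)} = 2 + \sqrt{-2 + y}$ ($I{\left(y \right)} = 2 + \sqrt{y - 2} = 2 + \sqrt{-2 + y}$)
$I{\left(O{\left(-4 - -5 \right)} \right)} 23 = \left(2 + \sqrt{-2 + 6}\right) 23 = \left(2 + \sqrt{4}\right) 23 = \left(2 + 2\right) 23 = 4 \cdot 23 = 92$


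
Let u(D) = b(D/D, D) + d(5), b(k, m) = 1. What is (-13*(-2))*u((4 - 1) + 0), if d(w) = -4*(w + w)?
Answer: -1014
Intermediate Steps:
d(w) = -8*w
u(D) = -39 (u(D) = 1 - 8*5 = 1 - 40 = -39)
(-13*(-2))*u((4 - 1) + 0) = -13*(-2)*(-39) = 26*(-39) = -1014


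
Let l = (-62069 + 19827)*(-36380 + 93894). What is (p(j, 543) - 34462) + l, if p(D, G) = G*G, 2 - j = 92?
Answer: -2429246001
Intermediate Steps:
j = -90 (j = 2 - 1*92 = 2 - 92 = -90)
l = -2429506388 (l = -42242*57514 = -2429506388)
p(D, G) = G²
(p(j, 543) - 34462) + l = (543² - 34462) - 2429506388 = (294849 - 34462) - 2429506388 = 260387 - 2429506388 = -2429246001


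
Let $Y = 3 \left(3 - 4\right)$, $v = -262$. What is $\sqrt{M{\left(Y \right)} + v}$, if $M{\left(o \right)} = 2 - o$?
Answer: $i \sqrt{257} \approx 16.031 i$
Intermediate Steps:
$Y = -3$ ($Y = 3 \left(-1\right) = -3$)
$\sqrt{M{\left(Y \right)} + v} = \sqrt{\left(2 - -3\right) - 262} = \sqrt{\left(2 + 3\right) - 262} = \sqrt{5 - 262} = \sqrt{-257} = i \sqrt{257}$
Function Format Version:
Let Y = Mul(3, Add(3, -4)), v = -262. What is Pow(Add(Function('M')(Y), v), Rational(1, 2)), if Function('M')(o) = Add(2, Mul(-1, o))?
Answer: Mul(I, Pow(257, Rational(1, 2))) ≈ Mul(16.031, I)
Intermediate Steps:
Y = -3 (Y = Mul(3, -1) = -3)
Pow(Add(Function('M')(Y), v), Rational(1, 2)) = Pow(Add(Add(2, Mul(-1, -3)), -262), Rational(1, 2)) = Pow(Add(Add(2, 3), -262), Rational(1, 2)) = Pow(Add(5, -262), Rational(1, 2)) = Pow(-257, Rational(1, 2)) = Mul(I, Pow(257, Rational(1, 2)))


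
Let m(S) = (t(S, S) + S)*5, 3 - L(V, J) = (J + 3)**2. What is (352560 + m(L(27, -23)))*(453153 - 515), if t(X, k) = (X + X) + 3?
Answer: 156893383560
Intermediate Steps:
t(X, k) = 3 + 2*X (t(X, k) = 2*X + 3 = 3 + 2*X)
L(V, J) = 3 - (3 + J)**2 (L(V, J) = 3 - (J + 3)**2 = 3 - (3 + J)**2)
m(S) = 15 + 15*S (m(S) = ((3 + 2*S) + S)*5 = (3 + 3*S)*5 = 15 + 15*S)
(352560 + m(L(27, -23)))*(453153 - 515) = (352560 + (15 + 15*(3 - (3 - 23)**2)))*(453153 - 515) = (352560 + (15 + 15*(3 - 1*(-20)**2)))*452638 = (352560 + (15 + 15*(3 - 1*400)))*452638 = (352560 + (15 + 15*(3 - 400)))*452638 = (352560 + (15 + 15*(-397)))*452638 = (352560 + (15 - 5955))*452638 = (352560 - 5940)*452638 = 346620*452638 = 156893383560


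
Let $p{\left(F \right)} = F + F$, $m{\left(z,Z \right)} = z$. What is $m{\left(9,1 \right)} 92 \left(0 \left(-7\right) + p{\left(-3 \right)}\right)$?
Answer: $-4968$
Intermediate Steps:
$p{\left(F \right)} = 2 F$
$m{\left(9,1 \right)} 92 \left(0 \left(-7\right) + p{\left(-3 \right)}\right) = 9 \cdot 92 \left(0 \left(-7\right) + 2 \left(-3\right)\right) = 828 \left(0 - 6\right) = 828 \left(-6\right) = -4968$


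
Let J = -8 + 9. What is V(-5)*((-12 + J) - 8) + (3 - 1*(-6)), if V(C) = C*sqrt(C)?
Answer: 9 + 95*I*sqrt(5) ≈ 9.0 + 212.43*I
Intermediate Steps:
J = 1
V(C) = C**(3/2)
V(-5)*((-12 + J) - 8) + (3 - 1*(-6)) = (-5)**(3/2)*((-12 + 1) - 8) + (3 - 1*(-6)) = (-5*I*sqrt(5))*(-11 - 8) + (3 + 6) = -5*I*sqrt(5)*(-19) + 9 = 95*I*sqrt(5) + 9 = 9 + 95*I*sqrt(5)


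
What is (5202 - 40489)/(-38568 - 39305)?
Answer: 35287/77873 ≈ 0.45314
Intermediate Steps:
(5202 - 40489)/(-38568 - 39305) = -35287/(-77873) = -35287*(-1/77873) = 35287/77873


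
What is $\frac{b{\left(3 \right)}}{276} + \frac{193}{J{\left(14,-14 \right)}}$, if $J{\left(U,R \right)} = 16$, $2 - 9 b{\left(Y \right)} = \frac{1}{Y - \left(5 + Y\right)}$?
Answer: $\frac{599309}{49680} \approx 12.063$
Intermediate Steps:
$b{\left(Y \right)} = \frac{11}{45}$ ($b{\left(Y \right)} = \frac{2}{9} - \frac{1}{9 \left(Y - \left(5 + Y\right)\right)} = \frac{2}{9} - \frac{1}{9 \left(-5\right)} = \frac{2}{9} - - \frac{1}{45} = \frac{2}{9} + \frac{1}{45} = \frac{11}{45}$)
$\frac{b{\left(3 \right)}}{276} + \frac{193}{J{\left(14,-14 \right)}} = \frac{11}{45 \cdot 276} + \frac{193}{16} = \frac{11}{45} \cdot \frac{1}{276} + 193 \cdot \frac{1}{16} = \frac{11}{12420} + \frac{193}{16} = \frac{599309}{49680}$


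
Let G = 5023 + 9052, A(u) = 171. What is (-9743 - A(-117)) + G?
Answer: 4161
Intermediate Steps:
G = 14075
(-9743 - A(-117)) + G = (-9743 - 1*171) + 14075 = (-9743 - 171) + 14075 = -9914 + 14075 = 4161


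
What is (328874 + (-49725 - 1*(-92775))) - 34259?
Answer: 337665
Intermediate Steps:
(328874 + (-49725 - 1*(-92775))) - 34259 = (328874 + (-49725 + 92775)) - 34259 = (328874 + 43050) - 34259 = 371924 - 34259 = 337665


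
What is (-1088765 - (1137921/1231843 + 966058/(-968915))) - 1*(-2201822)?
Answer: 1328490561363183844/1193551160345 ≈ 1.1131e+6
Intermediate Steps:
(-1088765 - (1137921/1231843 + 966058/(-968915))) - 1*(-2201822) = (-1088765 - (1137921*(1/1231843) + 966058*(-1/968915))) + 2201822 = (-1088765 - (1137921/1231843 - 966058/968915)) + 2201822 = (-1088765 - 1*(-87483059179/1193551160345)) + 2201822 = (-1088765 + 87483059179/1193551160345) + 2201822 = -1299496641609964746/1193551160345 + 2201822 = 1328490561363183844/1193551160345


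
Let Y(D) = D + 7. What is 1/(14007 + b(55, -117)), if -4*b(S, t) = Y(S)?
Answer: 2/27983 ≈ 7.1472e-5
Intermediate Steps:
Y(D) = 7 + D
b(S, t) = -7/4 - S/4 (b(S, t) = -(7 + S)/4 = -7/4 - S/4)
1/(14007 + b(55, -117)) = 1/(14007 + (-7/4 - ¼*55)) = 1/(14007 + (-7/4 - 55/4)) = 1/(14007 - 31/2) = 1/(27983/2) = 2/27983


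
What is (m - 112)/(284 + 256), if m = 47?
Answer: -13/108 ≈ -0.12037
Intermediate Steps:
(m - 112)/(284 + 256) = (47 - 112)/(284 + 256) = -65/540 = -65*1/540 = -13/108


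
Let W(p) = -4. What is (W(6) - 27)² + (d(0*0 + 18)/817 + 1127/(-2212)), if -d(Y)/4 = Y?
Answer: 247949003/258172 ≈ 960.40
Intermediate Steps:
d(Y) = -4*Y
(W(6) - 27)² + (d(0*0 + 18)/817 + 1127/(-2212)) = (-4 - 27)² + (-4*(0*0 + 18)/817 + 1127/(-2212)) = (-31)² + (-4*(0 + 18)*(1/817) + 1127*(-1/2212)) = 961 + (-4*18*(1/817) - 161/316) = 961 + (-72*1/817 - 161/316) = 961 + (-72/817 - 161/316) = 961 - 154289/258172 = 247949003/258172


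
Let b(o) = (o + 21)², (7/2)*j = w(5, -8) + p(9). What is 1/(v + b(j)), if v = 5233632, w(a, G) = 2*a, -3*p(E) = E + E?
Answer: 49/256471993 ≈ 1.9105e-7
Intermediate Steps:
p(E) = -2*E/3 (p(E) = -(E + E)/3 = -2*E/3)
j = 8/7 (j = 2*(2*5 - ⅔*9)/7 = 2*(10 - 6)/7 = (2/7)*4 = 8/7 ≈ 1.1429)
b(o) = (21 + o)²
1/(v + b(j)) = 1/(5233632 + (21 + 8/7)²) = 1/(5233632 + (155/7)²) = 1/(5233632 + 24025/49) = 1/(256471993/49) = 49/256471993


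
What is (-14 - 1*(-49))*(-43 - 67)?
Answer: -3850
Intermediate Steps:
(-14 - 1*(-49))*(-43 - 67) = (-14 + 49)*(-110) = 35*(-110) = -3850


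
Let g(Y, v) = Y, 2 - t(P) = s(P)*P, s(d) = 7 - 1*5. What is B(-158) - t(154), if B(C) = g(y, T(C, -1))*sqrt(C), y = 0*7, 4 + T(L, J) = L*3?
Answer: 306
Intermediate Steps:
T(L, J) = -4 + 3*L (T(L, J) = -4 + L*3 = -4 + 3*L)
s(d) = 2 (s(d) = 7 - 5 = 2)
t(P) = 2 - 2*P
y = 0
B(C) = 0 (B(C) = 0*sqrt(C) = 0)
B(-158) - t(154) = 0 - (2 - 2*154) = 0 - (2 - 308) = 0 - 1*(-306) = 0 + 306 = 306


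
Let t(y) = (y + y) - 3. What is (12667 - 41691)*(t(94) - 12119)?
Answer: 346372416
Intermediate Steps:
t(y) = -3 + 2*y (t(y) = 2*y - 3 = -3 + 2*y)
(12667 - 41691)*(t(94) - 12119) = (12667 - 41691)*((-3 + 2*94) - 12119) = -29024*((-3 + 188) - 12119) = -29024*(185 - 12119) = -29024*(-11934) = 346372416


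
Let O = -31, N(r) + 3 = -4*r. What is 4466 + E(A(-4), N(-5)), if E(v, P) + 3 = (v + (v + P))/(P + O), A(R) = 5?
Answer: 62455/14 ≈ 4461.1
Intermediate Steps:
N(r) = -3 - 4*r
E(v, P) = -3 + (P + 2*v)/(-31 + P) (E(v, P) = -3 + (v + (v + P))/(P - 31) = -3 + (v + (P + v))/(-31 + P) = -3 + (P + 2*v)/(-31 + P))
4466 + E(A(-4), N(-5)) = 4466 + (93 - 2*(-3 - 4*(-5)) + 2*5)/(-31 + (-3 - 4*(-5))) = 4466 + (93 - 2*(-3 + 20) + 10)/(-31 + (-3 + 20)) = 4466 + (93 - 2*17 + 10)/(-31 + 17) = 4466 + (93 - 34 + 10)/(-14) = 4466 - 1/14*69 = 4466 - 69/14 = 62455/14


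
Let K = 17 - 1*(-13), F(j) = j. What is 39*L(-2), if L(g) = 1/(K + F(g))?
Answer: 39/28 ≈ 1.3929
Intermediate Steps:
K = 30 (K = 17 + 13 = 30)
L(g) = 1/(30 + g)
39*L(-2) = 39/(30 - 2) = 39/28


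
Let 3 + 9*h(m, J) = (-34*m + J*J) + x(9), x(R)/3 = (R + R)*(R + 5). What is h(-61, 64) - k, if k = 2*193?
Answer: 3449/9 ≈ 383.22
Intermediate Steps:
x(R) = 6*R*(5 + R) (x(R) = 3*((R + R)*(R + 5)) = 3*((2*R)*(5 + R)) = 3*(2*R*(5 + R)) = 6*R*(5 + R))
h(m, J) = 251/3 - 34*m/9 + J²/9 (h(m, J) = -⅓ + ((-34*m + J*J) + 6*9*(5 + 9))/9 = -⅓ + ((-34*m + J²) + 6*9*14)/9 = -⅓ + ((J² - 34*m) + 756)/9 = -⅓ + (756 + J² - 34*m)/9 = -⅓ + (84 - 34*m/9 + J²/9) = 251/3 - 34*m/9 + J²/9)
k = 386
h(-61, 64) - k = (251/3 - 34/9*(-61) + (⅑)*64²) - 1*386 = (251/3 + 2074/9 + (⅑)*4096) - 386 = (251/3 + 2074/9 + 4096/9) - 386 = 6923/9 - 386 = 3449/9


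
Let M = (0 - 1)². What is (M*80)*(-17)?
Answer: -1360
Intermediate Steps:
M = 1 (M = (-1)² = 1)
(M*80)*(-17) = (1*80)*(-17) = 80*(-17) = -1360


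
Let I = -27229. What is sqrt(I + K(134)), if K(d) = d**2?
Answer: I*sqrt(9273) ≈ 96.296*I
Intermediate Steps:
sqrt(I + K(134)) = sqrt(-27229 + 134**2) = sqrt(-27229 + 17956) = sqrt(-9273) = I*sqrt(9273)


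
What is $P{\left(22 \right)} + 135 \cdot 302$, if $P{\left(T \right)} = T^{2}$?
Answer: $41254$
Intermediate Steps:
$P{\left(22 \right)} + 135 \cdot 302 = 22^{2} + 135 \cdot 302 = 484 + 40770 = 41254$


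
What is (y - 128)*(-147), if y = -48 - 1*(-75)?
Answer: 14847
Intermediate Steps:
y = 27 (y = -48 + 75 = 27)
(y - 128)*(-147) = (27 - 128)*(-147) = -101*(-147) = 14847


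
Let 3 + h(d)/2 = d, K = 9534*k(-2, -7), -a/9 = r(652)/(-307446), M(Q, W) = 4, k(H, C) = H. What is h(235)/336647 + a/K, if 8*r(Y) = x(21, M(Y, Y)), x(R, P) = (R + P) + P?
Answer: 2417896434741/1754269111360192 ≈ 0.0013783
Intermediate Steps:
x(R, P) = R + 2*P (x(R, P) = (P + R) + P = R + 2*P)
r(Y) = 29/8 (r(Y) = (21 + 2*4)/8 = (21 + 8)/8 = (⅛)*29 = 29/8)
a = 87/819856 (a = -261/(8*(-307446)) = -261*(-1)/(8*307446) = -9*(-29/2459568) = 87/819856 ≈ 0.00010612)
K = -19068 (K = 9534*(-2) = -19068)
h(d) = -6 + 2*d
h(235)/336647 + a/K = (-6 + 2*235)/336647 + (87/819856)/(-19068) = (-6 + 470)*(1/336647) + (87/819856)*(-1/19068) = 464*(1/336647) - 29/5211004736 = 464/336647 - 29/5211004736 = 2417896434741/1754269111360192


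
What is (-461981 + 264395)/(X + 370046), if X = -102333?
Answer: -197586/267713 ≈ -0.73805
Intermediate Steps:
(-461981 + 264395)/(X + 370046) = (-461981 + 264395)/(-102333 + 370046) = -197586/267713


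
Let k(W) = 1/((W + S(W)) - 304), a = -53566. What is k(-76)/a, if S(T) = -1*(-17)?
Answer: 1/19444458 ≈ 5.1429e-8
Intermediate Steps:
S(T) = 17
k(W) = 1/(-287 + W) (k(W) = 1/((W + 17) - 304) = 1/((17 + W) - 304) = 1/(-287 + W))
k(-76)/a = 1/(-287 - 76*(-53566)) = -1/53566/(-363) = -1/363*(-1/53566) = 1/19444458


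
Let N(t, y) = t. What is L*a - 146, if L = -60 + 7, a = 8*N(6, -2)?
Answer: -2690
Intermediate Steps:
a = 48 (a = 8*6 = 48)
L = -53
L*a - 146 = -53*48 - 146 = -2544 - 146 = -2690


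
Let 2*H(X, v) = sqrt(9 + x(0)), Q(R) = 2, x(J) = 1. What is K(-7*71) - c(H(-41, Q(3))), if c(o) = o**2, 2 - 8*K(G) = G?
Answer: 479/8 ≈ 59.875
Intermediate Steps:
K(G) = 1/4 - G/8
H(X, v) = sqrt(10)/2 (H(X, v) = sqrt(9 + 1)/2 = sqrt(10)/2)
K(-7*71) - c(H(-41, Q(3))) = (1/4 - (-7)*71/8) - (sqrt(10)/2)**2 = (1/4 - 1/8*(-497)) - 1*5/2 = (1/4 + 497/8) - 5/2 = 499/8 - 5/2 = 479/8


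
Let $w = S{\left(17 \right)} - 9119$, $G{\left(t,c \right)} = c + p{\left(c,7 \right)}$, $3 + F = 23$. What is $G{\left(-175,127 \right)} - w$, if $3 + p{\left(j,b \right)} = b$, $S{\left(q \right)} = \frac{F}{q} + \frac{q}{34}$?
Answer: $\frac{314443}{34} \approx 9248.3$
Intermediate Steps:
$F = 20$ ($F = -3 + 23 = 20$)
$S{\left(q \right)} = \frac{20}{q} + \frac{q}{34}$
$p{\left(j,b \right)} = -3 + b$
$G{\left(t,c \right)} = 4 + c$ ($G{\left(t,c \right)} = c + \left(-3 + 7\right) = c + 4 = 4 + c$)
$w = - \frac{309989}{34}$ ($w = \left(\frac{20}{17} + \frac{1}{34} \cdot 17\right) - 9119 = \left(20 \cdot \frac{1}{17} + \frac{1}{2}\right) - 9119 = \left(\frac{20}{17} + \frac{1}{2}\right) - 9119 = \frac{57}{34} - 9119 = - \frac{309989}{34} \approx -9117.3$)
$G{\left(-175,127 \right)} - w = \left(4 + 127\right) - - \frac{309989}{34} = 131 + \frac{309989}{34} = \frac{314443}{34}$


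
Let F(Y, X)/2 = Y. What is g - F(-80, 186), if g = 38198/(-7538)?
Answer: 583941/3769 ≈ 154.93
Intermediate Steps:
F(Y, X) = 2*Y
g = -19099/3769 (g = 38198*(-1/7538) = -19099/3769 ≈ -5.0674)
g - F(-80, 186) = -19099/3769 - 2*(-80) = -19099/3769 - 1*(-160) = -19099/3769 + 160 = 583941/3769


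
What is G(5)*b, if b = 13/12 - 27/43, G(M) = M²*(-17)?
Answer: -99875/516 ≈ -193.56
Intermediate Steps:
G(M) = -17*M²
b = 235/516 (b = 13*(1/12) - 27*1/43 = 13/12 - 27/43 = 235/516 ≈ 0.45543)
G(5)*b = -17*5²*(235/516) = -17*25*(235/516) = -425*235/516 = -99875/516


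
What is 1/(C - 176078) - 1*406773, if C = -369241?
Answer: -221821045588/545319 ≈ -4.0677e+5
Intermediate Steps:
1/(C - 176078) - 1*406773 = 1/(-369241 - 176078) - 1*406773 = 1/(-545319) - 406773 = -1/545319 - 406773 = -221821045588/545319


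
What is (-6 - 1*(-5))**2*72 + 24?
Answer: 96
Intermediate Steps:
(-6 - 1*(-5))**2*72 + 24 = (-6 + 5)**2*72 + 24 = (-1)**2*72 + 24 = 1*72 + 24 = 72 + 24 = 96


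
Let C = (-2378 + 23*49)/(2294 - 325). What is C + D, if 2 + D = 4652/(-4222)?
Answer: -15533873/4156559 ≈ -3.7372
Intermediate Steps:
D = -6548/2111 (D = -2 + 4652/(-4222) = -2 + 4652*(-1/4222) = -2 - 2326/2111 = -6548/2111 ≈ -3.1018)
C = -1251/1969 (C = (-2378 + 1127)/1969 = -1251*1/1969 = -1251/1969 ≈ -0.63535)
C + D = -1251/1969 - 6548/2111 = -15533873/4156559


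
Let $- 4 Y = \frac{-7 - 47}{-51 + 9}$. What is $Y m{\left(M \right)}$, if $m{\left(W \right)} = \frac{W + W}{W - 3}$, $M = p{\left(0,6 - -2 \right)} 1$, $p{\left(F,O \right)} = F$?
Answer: $0$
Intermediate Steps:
$Y = - \frac{9}{28}$ ($Y = - \frac{\left(-7 - 47\right) \frac{1}{-51 + 9}}{4} = - \frac{\left(-54\right) \frac{1}{-42}}{4} = - \frac{\left(-54\right) \left(- \frac{1}{42}\right)}{4} = \left(- \frac{1}{4}\right) \frac{9}{7} = - \frac{9}{28} \approx -0.32143$)
$M = 0$ ($M = 0 \cdot 1 = 0$)
$m{\left(W \right)} = \frac{2 W}{-3 + W}$
$Y m{\left(M \right)} = - \frac{9 \cdot 2 \cdot 0 \frac{1}{-3 + 0}}{28} = - \frac{9 \cdot 2 \cdot 0 \frac{1}{-3}}{28} = - \frac{9 \cdot 2 \cdot 0 \left(- \frac{1}{3}\right)}{28} = \left(- \frac{9}{28}\right) 0 = 0$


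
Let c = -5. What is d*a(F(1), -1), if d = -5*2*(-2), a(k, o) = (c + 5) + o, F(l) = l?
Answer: -20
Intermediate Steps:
a(k, o) = o (a(k, o) = (-5 + 5) + o = 0 + o = o)
d = 20 (d = -10*(-2) = 20)
d*a(F(1), -1) = 20*(-1) = -20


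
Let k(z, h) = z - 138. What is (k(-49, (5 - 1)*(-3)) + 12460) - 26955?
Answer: -14682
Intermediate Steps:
k(z, h) = -138 + z
(k(-49, (5 - 1)*(-3)) + 12460) - 26955 = ((-138 - 49) + 12460) - 26955 = (-187 + 12460) - 26955 = 12273 - 26955 = -14682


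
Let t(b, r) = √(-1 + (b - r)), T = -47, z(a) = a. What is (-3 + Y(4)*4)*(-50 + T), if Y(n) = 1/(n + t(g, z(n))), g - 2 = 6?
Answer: 2231/13 + 388*√3/13 ≈ 223.31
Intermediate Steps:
g = 8 (g = 2 + 6 = 8)
t(b, r) = √(-1 + b - r)
Y(n) = 1/(n + √(7 - n)) (Y(n) = 1/(n + √(-1 + 8 - n)) = 1/(n + √(7 - n)))
(-3 + Y(4)*4)*(-50 + T) = (-3 + 4/(4 + √(7 - 1*4)))*(-50 - 47) = (-3 + 4/(4 + √(7 - 4)))*(-97) = (-3 + 4/(4 + √3))*(-97) = 291 - 388/(4 + √3)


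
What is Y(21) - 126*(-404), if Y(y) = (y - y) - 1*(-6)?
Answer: 50910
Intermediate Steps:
Y(y) = 6 (Y(y) = 0 + 6 = 6)
Y(21) - 126*(-404) = 6 - 126*(-404) = 6 + 50904 = 50910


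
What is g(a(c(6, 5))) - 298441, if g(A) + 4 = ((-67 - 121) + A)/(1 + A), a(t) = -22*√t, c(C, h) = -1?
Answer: -144745529/485 - 4158*I/485 ≈ -2.9844e+5 - 8.5732*I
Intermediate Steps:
g(A) = -4 + (-188 + A)/(1 + A) (g(A) = -4 + ((-67 - 121) + A)/(1 + A) = -4 + (-188 + A)/(1 + A))
g(a(c(6, 5))) - 298441 = 3*(-64 - (-22)*√(-1))/(1 - 22*I) - 298441 = 3*(-64 - (-22)*I)/(1 - 22*I) - 298441 = 3*((1 + 22*I)/485)*(-64 + 22*I) - 298441 = 3*(1 + 22*I)*(-64 + 22*I)/485 - 298441 = -298441 + 3*(1 + 22*I)*(-64 + 22*I)/485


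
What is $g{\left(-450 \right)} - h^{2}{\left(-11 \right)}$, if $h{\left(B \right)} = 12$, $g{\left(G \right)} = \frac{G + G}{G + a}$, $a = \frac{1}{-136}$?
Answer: $- \frac{8690544}{61201} \approx -142.0$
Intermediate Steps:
$a = - \frac{1}{136} \approx -0.0073529$
$g{\left(G \right)} = \frac{2 G}{- \frac{1}{136} + G}$ ($g{\left(G \right)} = \frac{G + G}{G - \frac{1}{136}} = \frac{2 G}{- \frac{1}{136} + G}$)
$g{\left(-450 \right)} - h^{2}{\left(-11 \right)} = 272 \left(-450\right) \frac{1}{-1 + 136 \left(-450\right)} - 12^{2} = 272 \left(-450\right) \frac{1}{-1 - 61200} - 144 = 272 \left(-450\right) \frac{1}{-61201} - 144 = 272 \left(-450\right) \left(- \frac{1}{61201}\right) - 144 = \frac{122400}{61201} - 144 = - \frac{8690544}{61201}$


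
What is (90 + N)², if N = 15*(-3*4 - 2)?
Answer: 14400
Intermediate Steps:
N = -210 (N = 15*(-12 - 2) = 15*(-14) = -210)
(90 + N)² = (90 - 210)² = (-120)² = 14400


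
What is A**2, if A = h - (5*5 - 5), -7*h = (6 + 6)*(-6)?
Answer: 4624/49 ≈ 94.367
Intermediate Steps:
h = 72/7 (h = -(6 + 6)*(-6)/7 = -12*(-6)/7 = -1/7*(-72) = 72/7 ≈ 10.286)
A = -68/7 (A = 72/7 - (5*5 - 5) = 72/7 - (25 - 5) = 72/7 - 1*20 = 72/7 - 20 = -68/7 ≈ -9.7143)
A**2 = (-68/7)**2 = 4624/49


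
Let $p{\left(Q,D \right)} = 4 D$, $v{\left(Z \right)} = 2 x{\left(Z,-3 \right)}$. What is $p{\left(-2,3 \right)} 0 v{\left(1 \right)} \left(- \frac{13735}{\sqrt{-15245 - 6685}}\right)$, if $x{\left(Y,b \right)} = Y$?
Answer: $0$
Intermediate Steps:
$v{\left(Z \right)} = 2 Z$
$p{\left(-2,3 \right)} 0 v{\left(1 \right)} \left(- \frac{13735}{\sqrt{-15245 - 6685}}\right) = 4 \cdot 3 \cdot 0 \cdot 2 \cdot 1 \left(- \frac{13735}{\sqrt{-15245 - 6685}}\right) = 12 \cdot 0 \cdot 2 \left(- \frac{13735}{\sqrt{-21930}}\right) = 0 \cdot 2 \left(- \frac{13735}{i \sqrt{21930}}\right) = 0 \left(- 13735 \left(- \frac{i \sqrt{21930}}{21930}\right)\right) = 0 \frac{2747 i \sqrt{21930}}{4386} = 0$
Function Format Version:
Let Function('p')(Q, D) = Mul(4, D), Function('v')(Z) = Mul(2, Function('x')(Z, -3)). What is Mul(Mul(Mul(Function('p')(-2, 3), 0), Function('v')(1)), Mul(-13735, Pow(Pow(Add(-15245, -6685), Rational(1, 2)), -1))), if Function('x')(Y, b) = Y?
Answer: 0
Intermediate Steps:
Function('v')(Z) = Mul(2, Z)
Mul(Mul(Mul(Function('p')(-2, 3), 0), Function('v')(1)), Mul(-13735, Pow(Pow(Add(-15245, -6685), Rational(1, 2)), -1))) = Mul(Mul(Mul(Mul(4, 3), 0), Mul(2, 1)), Mul(-13735, Pow(Pow(Add(-15245, -6685), Rational(1, 2)), -1))) = Mul(Mul(Mul(12, 0), 2), Mul(-13735, Pow(Pow(-21930, Rational(1, 2)), -1))) = Mul(Mul(0, 2), Mul(-13735, Pow(Mul(I, Pow(21930, Rational(1, 2))), -1))) = Mul(0, Mul(-13735, Mul(Rational(-1, 21930), I, Pow(21930, Rational(1, 2))))) = Mul(0, Mul(Rational(2747, 4386), I, Pow(21930, Rational(1, 2)))) = 0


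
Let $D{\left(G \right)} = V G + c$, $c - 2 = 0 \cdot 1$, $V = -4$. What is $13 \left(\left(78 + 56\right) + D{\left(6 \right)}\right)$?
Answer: $1456$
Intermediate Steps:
$c = 2$ ($c = 2 + 0 \cdot 1 = 2 + 0 = 2$)
$D{\left(G \right)} = 2 - 4 G$ ($D{\left(G \right)} = - 4 G + 2 = 2 - 4 G$)
$13 \left(\left(78 + 56\right) + D{\left(6 \right)}\right) = 13 \left(\left(78 + 56\right) + \left(2 - 24\right)\right) = 13 \left(134 + \left(2 - 24\right)\right) = 13 \left(134 - 22\right) = 13 \cdot 112 = 1456$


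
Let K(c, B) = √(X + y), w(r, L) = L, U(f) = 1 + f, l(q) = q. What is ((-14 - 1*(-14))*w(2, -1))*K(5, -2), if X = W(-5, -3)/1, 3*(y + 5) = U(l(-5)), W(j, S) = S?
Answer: 0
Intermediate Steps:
y = -19/3 (y = -5 + (1 - 5)/3 = -5 + (⅓)*(-4) = -5 - 4/3 = -19/3 ≈ -6.3333)
X = -3 (X = -3/1 = -3*1 = -3)
K(c, B) = 2*I*√21/3 (K(c, B) = √(-3 - 19/3) = √(-28/3) = 2*I*√21/3)
((-14 - 1*(-14))*w(2, -1))*K(5, -2) = ((-14 - 1*(-14))*(-1))*(2*I*√21/3) = ((-14 + 14)*(-1))*(2*I*√21/3) = (0*(-1))*(2*I*√21/3) = 0*(2*I*√21/3) = 0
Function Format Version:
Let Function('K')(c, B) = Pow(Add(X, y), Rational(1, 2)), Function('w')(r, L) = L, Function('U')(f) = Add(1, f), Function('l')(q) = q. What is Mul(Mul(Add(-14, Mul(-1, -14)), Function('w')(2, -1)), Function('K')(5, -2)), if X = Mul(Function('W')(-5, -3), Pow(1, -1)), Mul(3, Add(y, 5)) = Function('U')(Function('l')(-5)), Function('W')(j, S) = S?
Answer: 0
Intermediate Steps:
y = Rational(-19, 3) (y = Add(-5, Mul(Rational(1, 3), Add(1, -5))) = Add(-5, Mul(Rational(1, 3), -4)) = Add(-5, Rational(-4, 3)) = Rational(-19, 3) ≈ -6.3333)
X = -3 (X = Mul(-3, Pow(1, -1)) = Mul(-3, 1) = -3)
Function('K')(c, B) = Mul(Rational(2, 3), I, Pow(21, Rational(1, 2))) (Function('K')(c, B) = Pow(Add(-3, Rational(-19, 3)), Rational(1, 2)) = Pow(Rational(-28, 3), Rational(1, 2)) = Mul(Rational(2, 3), I, Pow(21, Rational(1, 2))))
Mul(Mul(Add(-14, Mul(-1, -14)), Function('w')(2, -1)), Function('K')(5, -2)) = Mul(Mul(Add(-14, Mul(-1, -14)), -1), Mul(Rational(2, 3), I, Pow(21, Rational(1, 2)))) = Mul(Mul(Add(-14, 14), -1), Mul(Rational(2, 3), I, Pow(21, Rational(1, 2)))) = Mul(Mul(0, -1), Mul(Rational(2, 3), I, Pow(21, Rational(1, 2)))) = Mul(0, Mul(Rational(2, 3), I, Pow(21, Rational(1, 2)))) = 0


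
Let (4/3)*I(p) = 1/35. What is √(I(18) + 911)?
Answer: √4464005/70 ≈ 30.183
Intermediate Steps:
I(p) = 3/140 (I(p) = (¾)/35 = (¾)*(1/35) = 3/140)
√(I(18) + 911) = √(3/140 + 911) = √(127543/140) = √4464005/70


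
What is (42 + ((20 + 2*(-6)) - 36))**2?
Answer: 196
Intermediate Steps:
(42 + ((20 + 2*(-6)) - 36))**2 = (42 + ((20 - 12) - 36))**2 = (42 + (8 - 36))**2 = (42 - 28)**2 = 14**2 = 196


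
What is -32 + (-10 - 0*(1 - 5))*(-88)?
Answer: 848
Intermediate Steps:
-32 + (-10 - 0*(1 - 5))*(-88) = -32 + (-10 - 0*(-4))*(-88) = -32 + (-10 - 1*0)*(-88) = -32 + (-10 + 0)*(-88) = -32 - 10*(-88) = -32 + 880 = 848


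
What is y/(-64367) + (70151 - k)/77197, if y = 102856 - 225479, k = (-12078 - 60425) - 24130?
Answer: 20201513459/4968939299 ≈ 4.0656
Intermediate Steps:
k = -96633 (k = -72503 - 24130 = -96633)
y = -122623
y/(-64367) + (70151 - k)/77197 = -122623/(-64367) + (70151 - 1*(-96633))/77197 = -122623*(-1/64367) + (70151 + 96633)*(1/77197) = 122623/64367 + 166784*(1/77197) = 122623/64367 + 166784/77197 = 20201513459/4968939299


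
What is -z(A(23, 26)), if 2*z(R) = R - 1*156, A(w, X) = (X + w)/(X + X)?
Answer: 8063/104 ≈ 77.529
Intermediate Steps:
A(w, X) = (X + w)/(2*X) (A(w, X) = (X + w)/((2*X)) = (X + w)*(1/(2*X)) = (X + w)/(2*X))
z(R) = -78 + R/2 (z(R) = (R - 1*156)/2 = (R - 156)/2 = (-156 + R)/2 = -78 + R/2)
-z(A(23, 26)) = -(-78 + ((½)*(26 + 23)/26)/2) = -(-78 + ((½)*(1/26)*49)/2) = -(-78 + (½)*(49/52)) = -(-78 + 49/104) = -1*(-8063/104) = 8063/104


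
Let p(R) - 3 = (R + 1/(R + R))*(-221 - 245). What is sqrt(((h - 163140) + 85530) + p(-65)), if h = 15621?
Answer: I*sqrt(133900455)/65 ≈ 178.02*I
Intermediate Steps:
p(R) = 3 - 466*R - 233/R (p(R) = 3 + (R + 1/(R + R))*(-221 - 245) = 3 + (R + 1/(2*R))*(-466) = 3 + (-466*R - 233/R) = 3 - 466*R - 233/R)
sqrt(((h - 163140) + 85530) + p(-65)) = sqrt(((15621 - 163140) + 85530) + (3 - 466*(-65) - 233/(-65))) = sqrt((-147519 + 85530) + (3 + 30290 - 233*(-1/65))) = sqrt(-61989 + (3 + 30290 + 233/65)) = sqrt(-61989 + 1969278/65) = sqrt(-2060007/65) = I*sqrt(133900455)/65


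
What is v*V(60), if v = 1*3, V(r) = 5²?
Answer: 75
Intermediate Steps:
V(r) = 25
v = 3
v*V(60) = 3*25 = 75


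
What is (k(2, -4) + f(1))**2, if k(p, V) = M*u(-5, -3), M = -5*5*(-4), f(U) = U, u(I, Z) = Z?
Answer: 89401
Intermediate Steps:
M = 100 (M = -25*(-4) = 100)
k(p, V) = -300 (k(p, V) = 100*(-3) = -300)
(k(2, -4) + f(1))**2 = (-300 + 1)**2 = (-299)**2 = 89401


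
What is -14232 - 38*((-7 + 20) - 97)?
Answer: -11040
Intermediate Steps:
-14232 - 38*((-7 + 20) - 97) = -14232 - 38*(13 - 97) = -14232 - 38*(-84) = -14232 - 1*(-3192) = -14232 + 3192 = -11040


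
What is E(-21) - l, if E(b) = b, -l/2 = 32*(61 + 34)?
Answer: 6059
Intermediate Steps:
l = -6080 (l = -64*(61 + 34) = -64*95 = -2*3040 = -6080)
E(-21) - l = -21 - 1*(-6080) = -21 + 6080 = 6059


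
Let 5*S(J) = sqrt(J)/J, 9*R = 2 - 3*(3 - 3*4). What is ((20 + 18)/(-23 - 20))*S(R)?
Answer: -114*sqrt(29)/6235 ≈ -0.098462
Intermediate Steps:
R = 29/9 (R = (2 - 3*(3 - 3*4))/9 = (2 - 3*(3 - 12))/9 = (2 - 3*(-9))/9 = (2 + 27)/9 = (1/9)*29 = 29/9 ≈ 3.2222)
S(J) = 1/(5*sqrt(J)) (S(J) = (sqrt(J)/J)/5 = 1/(5*sqrt(J)))
((20 + 18)/(-23 - 20))*S(R) = ((20 + 18)/(-23 - 20))*(1/(5*sqrt(29/9))) = (38/(-43))*((3*sqrt(29)/29)/5) = (38*(-1/43))*(3*sqrt(29)/145) = -114*sqrt(29)/6235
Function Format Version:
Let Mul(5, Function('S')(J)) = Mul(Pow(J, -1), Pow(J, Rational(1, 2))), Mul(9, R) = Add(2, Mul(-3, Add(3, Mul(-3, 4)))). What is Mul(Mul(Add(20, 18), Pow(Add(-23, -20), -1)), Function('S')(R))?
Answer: Mul(Rational(-114, 6235), Pow(29, Rational(1, 2))) ≈ -0.098462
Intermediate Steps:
R = Rational(29, 9) (R = Mul(Rational(1, 9), Add(2, Mul(-3, Add(3, Mul(-3, 4))))) = Mul(Rational(1, 9), Add(2, Mul(-3, Add(3, -12)))) = Mul(Rational(1, 9), Add(2, Mul(-3, -9))) = Mul(Rational(1, 9), Add(2, 27)) = Mul(Rational(1, 9), 29) = Rational(29, 9) ≈ 3.2222)
Function('S')(J) = Mul(Rational(1, 5), Pow(J, Rational(-1, 2))) (Function('S')(J) = Mul(Rational(1, 5), Mul(Pow(J, -1), Pow(J, Rational(1, 2)))) = Mul(Rational(1, 5), Pow(J, Rational(-1, 2))))
Mul(Mul(Add(20, 18), Pow(Add(-23, -20), -1)), Function('S')(R)) = Mul(Mul(Add(20, 18), Pow(Add(-23, -20), -1)), Mul(Rational(1, 5), Pow(Rational(29, 9), Rational(-1, 2)))) = Mul(Mul(38, Pow(-43, -1)), Mul(Rational(1, 5), Mul(Rational(3, 29), Pow(29, Rational(1, 2))))) = Mul(Mul(38, Rational(-1, 43)), Mul(Rational(3, 145), Pow(29, Rational(1, 2)))) = Mul(Rational(-38, 43), Mul(Rational(3, 145), Pow(29, Rational(1, 2)))) = Mul(Rational(-114, 6235), Pow(29, Rational(1, 2)))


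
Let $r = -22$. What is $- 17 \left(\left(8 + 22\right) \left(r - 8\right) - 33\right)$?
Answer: $15861$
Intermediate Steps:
$- 17 \left(\left(8 + 22\right) \left(r - 8\right) - 33\right) = - 17 \left(\left(8 + 22\right) \left(-22 - 8\right) - 33\right) = - 17 \left(30 \left(-30\right) - 33\right) = - 17 \left(-900 - 33\right) = \left(-17\right) \left(-933\right) = 15861$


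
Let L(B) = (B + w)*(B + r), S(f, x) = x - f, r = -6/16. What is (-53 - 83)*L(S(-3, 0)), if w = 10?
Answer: -4641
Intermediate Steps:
r = -3/8 (r = -6*1/16 = -3/8 ≈ -0.37500)
L(B) = (10 + B)*(-3/8 + B) (L(B) = (B + 10)*(B - 3/8) = (10 + B)*(-3/8 + B))
(-53 - 83)*L(S(-3, 0)) = (-53 - 83)*(-15/4 + (0 - 1*(-3))² + 77*(0 - 1*(-3))/8) = -136*(-15/4 + (0 + 3)² + 77*(0 + 3)/8) = -136*(-15/4 + 3² + (77/8)*3) = -136*(-15/4 + 9 + 231/8) = -136*273/8 = -4641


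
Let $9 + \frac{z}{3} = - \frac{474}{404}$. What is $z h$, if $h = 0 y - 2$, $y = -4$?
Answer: $\frac{6165}{101} \approx 61.04$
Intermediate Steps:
$z = - \frac{6165}{202}$ ($z = -27 + 3 \left(- \frac{474}{404}\right) = -27 + 3 \left(\left(-474\right) \frac{1}{404}\right) = -27 + 3 \left(- \frac{237}{202}\right) = -27 - \frac{711}{202} = - \frac{6165}{202} \approx -30.52$)
$h = -2$ ($h = 0 \left(-4\right) - 2 = 0 - 2 = -2$)
$z h = \left(- \frac{6165}{202}\right) \left(-2\right) = \frac{6165}{101}$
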